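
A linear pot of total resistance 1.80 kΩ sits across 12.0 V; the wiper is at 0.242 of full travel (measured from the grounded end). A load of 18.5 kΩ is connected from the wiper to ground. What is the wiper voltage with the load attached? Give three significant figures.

V ≈ 2.85 V

The wiper splits the pot into (1−α)R = 1364 Ω above and αR = 435.6 Ω below.
Lower section ‖ load = 425.6 Ω.
V_wiper = 12.0 × 425.6/(1364 + 425.6) = 2.85 V.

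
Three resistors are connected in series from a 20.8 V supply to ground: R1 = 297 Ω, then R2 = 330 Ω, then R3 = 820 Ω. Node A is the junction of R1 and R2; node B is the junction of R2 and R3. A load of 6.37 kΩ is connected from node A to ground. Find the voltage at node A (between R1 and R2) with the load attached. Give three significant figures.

V ≈ 15.9 V

Below node A the series string R2+R3 = 1150 Ω sits in parallel with the 6370 Ω load: 974.1 Ω.
V_A = 20.8 × 974.1/(297 + 974.1) = 15.9 V.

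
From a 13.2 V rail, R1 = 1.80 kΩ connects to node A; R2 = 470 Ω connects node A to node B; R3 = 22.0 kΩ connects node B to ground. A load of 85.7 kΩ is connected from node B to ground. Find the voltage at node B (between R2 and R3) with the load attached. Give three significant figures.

At node B, R3 is in parallel with the load: R3‖R_L = 17510 Ω.
Below node A the resistance is R2 + (R3‖R_L) = 17980 Ω, so V_A = 13.2 × 17980/19780 = 12.00 V.
Then V_B = V_A × (R3‖R_L)/(R2 + R3‖R_L) = 12.00 × 17510/17980 = 11.7 V.

V ≈ 11.7 V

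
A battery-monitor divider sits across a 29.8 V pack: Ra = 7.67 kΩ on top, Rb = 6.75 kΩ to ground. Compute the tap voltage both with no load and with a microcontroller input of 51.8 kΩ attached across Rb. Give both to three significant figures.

Unloaded: 13.9 V; loaded: 13.0 V

Open-circuit: V = 29.8 × 6.75/(7.67 + 6.75) = 13.9 V.
With the load, Rb becomes Rb‖R_L = 5.972 kΩ, so V = 29.8 × 5.972/13.64 = 13.0 V.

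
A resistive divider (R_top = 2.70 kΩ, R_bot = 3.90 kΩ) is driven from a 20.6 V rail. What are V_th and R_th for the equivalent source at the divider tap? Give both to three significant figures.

V_th is the open-circuit tap voltage: 20.6 × 3.90/(2.70 + 3.90) = 12.2 V.
With the supply zeroed, R_top and R_bot appear in parallel from the tap: R_th = R_top‖R_bot = (2.70 × 3.90)/6.600 = 1.60 kΩ.

V_th = 12.2 V, R_th = 1.60 kΩ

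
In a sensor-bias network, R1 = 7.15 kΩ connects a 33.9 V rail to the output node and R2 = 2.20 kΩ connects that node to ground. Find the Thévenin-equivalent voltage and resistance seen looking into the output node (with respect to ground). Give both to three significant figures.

V_th is the open-circuit tap voltage: 33.9 × 2.20/(7.15 + 2.20) = 7.98 V.
With the supply zeroed, R1 and R2 appear in parallel from the tap: R_th = R1‖R2 = (7.15 × 2.20)/9.350 = 1.68 kΩ.

V_th = 7.98 V, R_th = 1.68 kΩ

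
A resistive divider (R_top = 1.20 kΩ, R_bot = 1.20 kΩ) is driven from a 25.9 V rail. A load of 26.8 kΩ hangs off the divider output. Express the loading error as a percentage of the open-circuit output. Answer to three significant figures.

2.19 %

The divider's output (Thévenin) resistance is R_top‖R_bot = 0.6000 kΩ.
Fractional drop under load = R_th/(R_th + R_L) = 0.6000 / (0.6000 + 26.8) = 0.02190.
So the output falls by 2.19 %.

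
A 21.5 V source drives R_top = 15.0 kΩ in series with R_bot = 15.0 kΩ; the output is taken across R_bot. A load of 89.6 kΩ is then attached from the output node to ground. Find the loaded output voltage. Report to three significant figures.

V_out ≈ 9.92 V

The load sits in parallel with R_bot: R_bot‖R_L = (15.0 × 89.6) / (15.0 + 89.6) = 12.85 kΩ.
V_out = 21.5 × 12.85 / (15.0 + 12.85) = 21.5 × 12.85/27.85 = 9.92 V.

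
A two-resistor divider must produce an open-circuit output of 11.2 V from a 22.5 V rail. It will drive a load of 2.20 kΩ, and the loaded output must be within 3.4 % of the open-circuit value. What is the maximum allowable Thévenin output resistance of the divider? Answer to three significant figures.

R_th ≤ 77.4 Ω

Loading drop = R_th/(R_th + R_L) ≤ 0.0340, so R_th ≤ R_L · ε/(1−ε) = 2.20 kΩ × 0.0340/0.9660 = 77.4 Ω.
(Any R1, R2 with R2/(R1+R2) = 0.498 and R1‖R2 ≤ 77.4 Ω will meet the spec.)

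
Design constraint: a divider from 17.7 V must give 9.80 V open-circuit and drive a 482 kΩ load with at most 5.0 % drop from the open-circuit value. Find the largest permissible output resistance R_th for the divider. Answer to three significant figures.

Loading drop = R_th/(R_th + R_L) ≤ 0.0500, so R_th ≤ R_L · ε/(1−ε) = 482 kΩ × 0.0500/0.9500 = 25.4 kΩ.
(Any R1, R2 with R2/(R1+R2) = 0.554 and R1‖R2 ≤ 25.4 kΩ will meet the spec.)

R_th ≤ 25.4 kΩ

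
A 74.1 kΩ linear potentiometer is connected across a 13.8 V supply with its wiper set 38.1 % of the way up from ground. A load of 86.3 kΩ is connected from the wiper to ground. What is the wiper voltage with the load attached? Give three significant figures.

V ≈ 4.37 V

The wiper splits the pot into (1−α)R = 45.87 kΩ above and αR = 28.23 kΩ below.
Lower section ‖ load = 21.27 kΩ.
V_wiper = 13.8 × 21.27/(45.87 + 21.27) = 4.37 V.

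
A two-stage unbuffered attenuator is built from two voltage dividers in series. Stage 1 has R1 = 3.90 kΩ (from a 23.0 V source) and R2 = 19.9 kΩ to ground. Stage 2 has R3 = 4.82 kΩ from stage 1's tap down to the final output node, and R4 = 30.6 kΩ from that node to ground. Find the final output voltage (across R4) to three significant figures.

Stage 2 presents R3+R4 = 35.42 kΩ as a load on stage 1's tap.
Stage 1's lower leg becomes R2‖(R3+R4) = 12.74 kΩ, so V_mid = 23.0 × 12.74/16.64 = 17.61 V.
Stage 2 is itself unloaded: V_out = V_mid × R4/(R3+R4) = 17.61 × 30.6/35.42 = 15.2 V.

V_out ≈ 15.2 V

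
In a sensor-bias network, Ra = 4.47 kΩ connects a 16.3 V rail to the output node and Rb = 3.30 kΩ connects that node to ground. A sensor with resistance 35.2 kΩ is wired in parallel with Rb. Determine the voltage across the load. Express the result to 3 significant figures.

The load sits in parallel with Rb: Rb‖R_L = (3.30 × 35.2) / (3.30 + 35.2) = 3.017 kΩ.
V_out = 16.3 × 3.017 / (4.47 + 3.017) = 16.3 × 3.017/7.487 = 6.57 V.

V_out ≈ 6.57 V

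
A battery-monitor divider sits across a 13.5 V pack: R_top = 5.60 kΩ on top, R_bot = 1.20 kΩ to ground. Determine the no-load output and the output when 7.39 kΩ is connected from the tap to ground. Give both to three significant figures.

Unloaded: 2.38 V; loaded: 2.10 V

Open-circuit: V = 13.5 × 1.20/(5.60 + 1.20) = 2.38 V.
With the load, R_bot becomes R_bot‖R_L = 1.032 kΩ, so V = 13.5 × 1.032/6.632 = 2.10 V.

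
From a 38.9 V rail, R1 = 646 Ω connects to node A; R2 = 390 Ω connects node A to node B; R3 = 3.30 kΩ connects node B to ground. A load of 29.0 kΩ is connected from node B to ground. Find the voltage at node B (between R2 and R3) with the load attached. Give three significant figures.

V ≈ 28.8 V

At node B, R3 is in parallel with the load: R3‖R_L = 2963 Ω.
Below node A the resistance is R2 + (R3‖R_L) = 3353 Ω, so V_A = 38.9 × 3353/3999 = 32.62 V.
Then V_B = V_A × (R3‖R_L)/(R2 + R3‖R_L) = 32.62 × 2963/3353 = 28.8 V.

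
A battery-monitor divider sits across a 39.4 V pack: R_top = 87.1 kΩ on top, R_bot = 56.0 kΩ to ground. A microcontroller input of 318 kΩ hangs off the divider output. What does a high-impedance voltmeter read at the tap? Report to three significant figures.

The load sits in parallel with R_bot: R_bot‖R_L = (56.0 × 318) / (56.0 + 318) = 47.61 kΩ.
V_out = 39.4 × 47.61 / (87.1 + 47.61) = 39.4 × 47.61/134.7 = 13.9 V.

V_out ≈ 13.9 V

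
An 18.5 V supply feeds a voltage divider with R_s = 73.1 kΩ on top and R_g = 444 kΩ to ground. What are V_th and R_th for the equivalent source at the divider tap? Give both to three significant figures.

V_th = 15.9 V, R_th = 62.8 kΩ

V_th is the open-circuit tap voltage: 18.5 × 444/(73.1 + 444) = 15.9 V.
With the supply zeroed, R_s and R_g appear in parallel from the tap: R_th = R_s‖R_g = (73.1 × 444)/517.1 = 62.8 kΩ.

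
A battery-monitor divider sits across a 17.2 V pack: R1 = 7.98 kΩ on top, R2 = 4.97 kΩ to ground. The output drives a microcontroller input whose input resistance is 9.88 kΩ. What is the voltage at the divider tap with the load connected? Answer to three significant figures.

V_out ≈ 5.04 V

The load sits in parallel with R2: R2‖R_L = (4.97 × 9.88) / (4.97 + 9.88) = 3.307 kΩ.
V_out = 17.2 × 3.307 / (7.98 + 3.307) = 17.2 × 3.307/11.29 = 5.04 V.
(Unloaded it would have been 6.60 V.)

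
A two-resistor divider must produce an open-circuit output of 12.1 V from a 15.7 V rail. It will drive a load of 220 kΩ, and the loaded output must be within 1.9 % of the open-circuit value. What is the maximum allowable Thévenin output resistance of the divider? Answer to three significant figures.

Loading drop = R_th/(R_th + R_L) ≤ 0.0190, so R_th ≤ R_L · ε/(1−ε) = 220 kΩ × 0.0190/0.9810 = 4.26 kΩ.

R_th ≤ 4.26 kΩ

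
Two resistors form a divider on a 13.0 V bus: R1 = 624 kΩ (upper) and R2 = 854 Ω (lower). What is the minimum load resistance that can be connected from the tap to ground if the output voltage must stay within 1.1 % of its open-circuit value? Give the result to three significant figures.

R_L(min) ≈ 76.7 kΩ

Output resistance R_th = R1‖R2 = (624000 × 854)/624900 = 852.8 Ω.
The fractional drop is R_th/(R_th + R_L); requiring this ≤ 0.0110 gives R_L ≥ R_th(1/0.0110 − 1) = 852.8 × 89.91 = 76.7 kΩ.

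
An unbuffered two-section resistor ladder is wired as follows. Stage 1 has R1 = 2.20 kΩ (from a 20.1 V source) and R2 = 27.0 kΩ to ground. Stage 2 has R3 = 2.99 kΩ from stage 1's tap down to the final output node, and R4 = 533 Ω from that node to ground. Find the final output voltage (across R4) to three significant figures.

Stage 2 presents R3+R4 = 3523 Ω as a load on stage 1's tap.
Stage 1's lower leg becomes R2‖(R3+R4) = 3116 Ω, so V_mid = 20.1 × 3116/5316 = 11.78 V.
Stage 2 is itself unloaded: V_out = V_mid × R4/(R3+R4) = 11.78 × 533/3523 = 1.78 V.

V_out ≈ 1.78 V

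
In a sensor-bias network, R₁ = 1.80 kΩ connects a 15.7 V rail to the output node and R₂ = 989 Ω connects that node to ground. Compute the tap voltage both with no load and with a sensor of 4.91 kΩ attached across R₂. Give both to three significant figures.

Open-circuit: V = 15.7 × 989/(1800 + 989) = 5.57 V.
With the load, R₂ becomes R₂‖R_L = 823.2 Ω, so V = 15.7 × 823.2/2623 = 4.93 V.

Unloaded: 5.57 V; loaded: 4.93 V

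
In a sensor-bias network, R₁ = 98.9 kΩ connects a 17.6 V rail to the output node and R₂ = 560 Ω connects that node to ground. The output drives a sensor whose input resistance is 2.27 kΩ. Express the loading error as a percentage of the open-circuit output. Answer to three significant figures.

The divider's output (Thévenin) resistance is R₁‖R₂ = 556.8 Ω.
Fractional drop under load = R_th/(R_th + R_L) = 556.8 / (556.8 + 2270) = 0.1970.
So the output falls by 19.7 %.

19.7 %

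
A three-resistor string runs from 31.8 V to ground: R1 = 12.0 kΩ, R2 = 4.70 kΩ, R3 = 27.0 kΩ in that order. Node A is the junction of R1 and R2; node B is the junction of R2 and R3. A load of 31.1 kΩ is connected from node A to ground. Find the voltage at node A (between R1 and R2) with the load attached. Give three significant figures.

V ≈ 18.0 V

Below node A the series string R2+R3 = 31.70 kΩ sits in parallel with the 31.1 kΩ load: 15.70 kΩ.
V_A = 31.8 × 15.70/(12.0 + 15.70) = 18.0 V.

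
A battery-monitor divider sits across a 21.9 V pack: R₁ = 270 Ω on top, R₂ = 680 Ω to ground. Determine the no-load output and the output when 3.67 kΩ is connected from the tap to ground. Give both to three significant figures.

Unloaded: 15.7 V; loaded: 14.9 V

Open-circuit: V = 21.9 × 680/(270 + 680) = 15.7 V.
With the load, R₂ becomes R₂‖R_L = 573.7 Ω, so V = 21.9 × 573.7/843.7 = 14.9 V.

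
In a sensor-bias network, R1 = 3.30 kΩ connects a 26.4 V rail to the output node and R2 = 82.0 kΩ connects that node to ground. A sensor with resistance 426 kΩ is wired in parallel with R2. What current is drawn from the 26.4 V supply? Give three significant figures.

I ≈ 0.366 mA

R2‖R_L = 68.76 kΩ, so the source sees R1 + R2‖R_L = 72.06 kΩ.
I = 26.4 V / 72.06 kΩ = 0.366 mA.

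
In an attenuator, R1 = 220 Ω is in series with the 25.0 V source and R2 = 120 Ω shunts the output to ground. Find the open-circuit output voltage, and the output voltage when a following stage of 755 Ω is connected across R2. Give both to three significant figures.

Unloaded: 8.82 V; loaded: 8.00 V

Open-circuit: V = 25.0 × 120/(220 + 120) = 8.82 V.
With the load, R2 becomes R2‖R_L = 103.5 Ω, so V = 25.0 × 103.5/323.5 = 8.00 V.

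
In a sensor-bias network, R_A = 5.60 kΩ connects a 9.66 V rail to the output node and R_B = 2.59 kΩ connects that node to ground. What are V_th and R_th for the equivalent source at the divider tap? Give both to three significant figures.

V_th = 3.05 V, R_th = 1.77 kΩ

V_th is the open-circuit tap voltage: 9.66 × 2.59/(5.60 + 2.59) = 3.05 V.
With the supply zeroed, R_A and R_B appear in parallel from the tap: R_th = R_A‖R_B = (5.60 × 2.59)/8.190 = 1.77 kΩ.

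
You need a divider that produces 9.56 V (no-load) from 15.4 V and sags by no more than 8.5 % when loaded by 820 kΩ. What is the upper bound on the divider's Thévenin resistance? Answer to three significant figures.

R_th ≤ 76.2 kΩ

Loading drop = R_th/(R_th + R_L) ≤ 0.0850, so R_th ≤ R_L · ε/(1−ε) = 820 kΩ × 0.0850/0.9150 = 76.2 kΩ.
(Any R1, R2 with R2/(R1+R2) = 0.621 and R1‖R2 ≤ 76.2 kΩ will meet the spec.)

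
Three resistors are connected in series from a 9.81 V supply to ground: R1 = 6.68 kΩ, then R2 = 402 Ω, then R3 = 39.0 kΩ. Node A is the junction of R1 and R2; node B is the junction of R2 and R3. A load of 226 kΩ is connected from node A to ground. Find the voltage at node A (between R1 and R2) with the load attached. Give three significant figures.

Below node A the series string R2+R3 = 39400 Ω sits in parallel with the 226000 Ω load: 33550 Ω.
V_A = 9.81 × 33550/(6680 + 33550) = 8.18 V.

V ≈ 8.18 V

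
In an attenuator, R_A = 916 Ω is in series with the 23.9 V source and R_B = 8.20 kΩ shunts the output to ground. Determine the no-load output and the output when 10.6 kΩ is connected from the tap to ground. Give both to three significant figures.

Unloaded: 21.5 V; loaded: 19.9 V

Open-circuit: V = 23.9 × 8200/(916 + 8200) = 21.5 V.
With the load, R_B becomes R_B‖R_L = 4623 Ω, so V = 23.9 × 4623/5539 = 19.9 V.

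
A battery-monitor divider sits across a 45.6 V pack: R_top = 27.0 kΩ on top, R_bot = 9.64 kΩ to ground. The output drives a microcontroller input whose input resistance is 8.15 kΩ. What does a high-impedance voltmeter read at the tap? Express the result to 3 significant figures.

The load sits in parallel with R_bot: R_bot‖R_L = (9.64 × 8.15) / (9.64 + 8.15) = 4.416 kΩ.
V_out = 45.6 × 4.416 / (27.0 + 4.416) = 45.6 × 4.416/31.42 = 6.41 V.

V_out ≈ 6.41 V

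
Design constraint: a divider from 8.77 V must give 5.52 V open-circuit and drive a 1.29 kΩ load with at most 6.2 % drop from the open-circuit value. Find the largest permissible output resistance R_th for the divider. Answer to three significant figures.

R_th ≤ 85.3 Ω

Loading drop = R_th/(R_th + R_L) ≤ 0.0620, so R_th ≤ R_L · ε/(1−ε) = 1.29 kΩ × 0.0620/0.9380 = 85.3 Ω.
(Any R1, R2 with R2/(R1+R2) = 0.629 and R1‖R2 ≤ 85.3 Ω will meet the spec.)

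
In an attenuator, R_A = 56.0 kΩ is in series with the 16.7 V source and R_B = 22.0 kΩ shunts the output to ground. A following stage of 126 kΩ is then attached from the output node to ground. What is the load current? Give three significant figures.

I_L ≈ 0.0332 mA

R_B‖R_L = 18.73 kΩ; V_out = 16.7 × 18.73/74.73 = 4.186 V.
I_L = V_out / R_L = 4.186 / 126 kΩ = 0.0332 mA.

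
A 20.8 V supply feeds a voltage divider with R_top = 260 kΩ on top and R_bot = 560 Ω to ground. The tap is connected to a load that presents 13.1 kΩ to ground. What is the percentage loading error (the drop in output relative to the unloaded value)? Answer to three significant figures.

The divider's output (Thévenin) resistance is R_top‖R_bot = 558.8 Ω.
Fractional drop under load = R_th/(R_th + R_L) = 558.8 / (558.8 + 13100) = 0.04091.
So the output falls by 4.09 %.

4.09 %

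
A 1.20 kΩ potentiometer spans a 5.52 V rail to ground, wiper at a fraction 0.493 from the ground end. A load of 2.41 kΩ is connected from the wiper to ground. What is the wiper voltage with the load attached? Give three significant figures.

V ≈ 2.42 V

The wiper splits the pot into (1−α)R = 608.4 Ω above and αR = 591.6 Ω below.
Lower section ‖ load = 475.0 Ω.
V_wiper = 5.52 × 475.0/(608.4 + 475.0) = 2.42 V.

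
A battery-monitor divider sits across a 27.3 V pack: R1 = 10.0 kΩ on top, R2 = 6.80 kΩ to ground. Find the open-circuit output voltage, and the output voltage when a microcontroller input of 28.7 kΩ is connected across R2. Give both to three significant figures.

Unloaded: 11.1 V; loaded: 9.68 V

Open-circuit: V = 27.3 × 6.80/(10.0 + 6.80) = 11.1 V.
With the load, R2 becomes R2‖R_L = 5.497 kΩ, so V = 27.3 × 5.497/15.50 = 9.68 V.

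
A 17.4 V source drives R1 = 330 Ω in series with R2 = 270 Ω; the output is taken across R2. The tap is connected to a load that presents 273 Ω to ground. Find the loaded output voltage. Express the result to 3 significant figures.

The load sits in parallel with R2: R2‖R_L = (270 × 273) / (270 + 273) = 135.7 Ω.
V_out = 17.4 × 135.7 / (330 + 135.7) = 17.4 × 135.7/465.7 = 5.07 V.

V_out ≈ 5.07 V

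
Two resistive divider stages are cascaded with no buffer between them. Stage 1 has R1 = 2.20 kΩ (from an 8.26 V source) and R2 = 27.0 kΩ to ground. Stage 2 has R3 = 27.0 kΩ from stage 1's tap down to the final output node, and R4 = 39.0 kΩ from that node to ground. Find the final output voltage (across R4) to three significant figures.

V_out ≈ 4.38 V

Stage 2 presents R3+R4 = 66.00 kΩ as a load on stage 1's tap.
Stage 1's lower leg becomes R2‖(R3+R4) = 19.16 kΩ, so V_mid = 8.26 × 19.16/21.36 = 7.409 V.
Stage 2 is itself unloaded: V_out = V_mid × R4/(R3+R4) = 7.409 × 39.0/66.00 = 4.38 V.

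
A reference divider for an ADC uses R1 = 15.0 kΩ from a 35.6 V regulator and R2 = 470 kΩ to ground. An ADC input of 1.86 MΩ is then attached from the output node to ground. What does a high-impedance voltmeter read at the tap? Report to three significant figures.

V_out ≈ 34.2 V

The load sits in parallel with R2: R2‖R_L = (470 × 1860) / (470 + 1860) = 375.2 kΩ.
V_out = 35.6 × 375.2 / (15.0 + 375.2) = 35.6 × 375.2/390.2 = 34.2 V.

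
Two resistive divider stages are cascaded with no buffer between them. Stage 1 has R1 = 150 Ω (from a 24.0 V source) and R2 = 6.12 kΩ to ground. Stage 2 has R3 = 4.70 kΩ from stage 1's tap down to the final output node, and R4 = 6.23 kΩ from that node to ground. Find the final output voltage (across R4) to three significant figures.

V_out ≈ 13.2 V

Stage 2 presents R3+R4 = 10930 Ω as a load on stage 1's tap.
Stage 1's lower leg becomes R2‖(R3+R4) = 3923 Ω, so V_mid = 24.0 × 3923/4073 = 23.12 V.
Stage 2 is itself unloaded: V_out = V_mid × R4/(R3+R4) = 23.12 × 6230/10930 = 13.2 V.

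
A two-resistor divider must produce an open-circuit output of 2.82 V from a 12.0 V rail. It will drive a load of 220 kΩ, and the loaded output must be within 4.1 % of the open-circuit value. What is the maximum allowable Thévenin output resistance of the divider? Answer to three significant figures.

Loading drop = R_th/(R_th + R_L) ≤ 0.0410, so R_th ≤ R_L · ε/(1−ε) = 220 kΩ × 0.0410/0.9590 = 9.41 kΩ.

R_th ≤ 9.41 kΩ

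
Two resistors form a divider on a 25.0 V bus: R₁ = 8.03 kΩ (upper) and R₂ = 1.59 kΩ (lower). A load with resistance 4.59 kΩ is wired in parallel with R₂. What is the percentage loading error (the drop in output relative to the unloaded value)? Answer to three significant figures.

Unloaded V = 25.0 × 1.59/9.620 = 4.132 V.
Loaded: R₂‖R_L = 1.181 kΩ, giving V = 25.0 × 1.181/9.211 = 3.205 V.
Drop = (4.132 − 3.205) / 4.132 = 22.4 %.

22.4 %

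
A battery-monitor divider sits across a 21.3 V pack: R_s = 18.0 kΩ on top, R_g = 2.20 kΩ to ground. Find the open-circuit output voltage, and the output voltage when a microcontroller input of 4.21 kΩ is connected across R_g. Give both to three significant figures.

Unloaded: 2.32 V; loaded: 1.58 V

Open-circuit: V = 21.3 × 2.20/(18.0 + 2.20) = 2.32 V.
With the load, R_g becomes R_g‖R_L = 1.445 kΩ, so V = 21.3 × 1.445/19.44 = 1.58 V.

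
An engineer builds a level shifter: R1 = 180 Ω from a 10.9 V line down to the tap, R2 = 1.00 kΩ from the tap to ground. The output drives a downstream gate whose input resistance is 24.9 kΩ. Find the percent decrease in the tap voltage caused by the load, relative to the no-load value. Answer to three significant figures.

0.609 %

The divider's output (Thévenin) resistance is R1‖R2 = 152.5 Ω.
Fractional drop under load = R_th/(R_th + R_L) = 152.5 / (152.5 + 24900) = 0.006089.
So the output falls by 0.609 %.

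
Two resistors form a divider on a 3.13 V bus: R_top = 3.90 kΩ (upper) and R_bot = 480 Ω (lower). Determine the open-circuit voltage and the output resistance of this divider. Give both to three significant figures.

V_th is the open-circuit tap voltage: 3.13 × 480/(3900 + 480) = 0.343 V.
With the supply zeroed, R_top and R_bot appear in parallel from the tap: R_th = R_top‖R_bot = (3900 × 480)/4380 = 427 Ω.

V_th = 0.343 V, R_th = 427 Ω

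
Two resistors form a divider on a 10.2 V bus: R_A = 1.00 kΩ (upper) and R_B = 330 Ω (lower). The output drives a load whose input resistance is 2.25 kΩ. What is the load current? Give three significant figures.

R_B‖R_L = 287.8 Ω; V_out = 10.2 × 287.8/1288 = 2.279 V.
I_L = V_out / R_L = 2.279 / 2.25 kΩ = 1.01 mA.

I_L ≈ 1.01 mA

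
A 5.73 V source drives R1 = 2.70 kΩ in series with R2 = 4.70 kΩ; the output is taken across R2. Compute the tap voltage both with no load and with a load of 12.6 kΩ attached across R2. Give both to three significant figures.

Open-circuit: V = 5.73 × 4.70/(2.70 + 4.70) = 3.64 V.
With the load, R2 becomes R2‖R_L = 3.423 kΩ, so V = 5.73 × 3.423/6.123 = 3.20 V.

Unloaded: 3.64 V; loaded: 3.20 V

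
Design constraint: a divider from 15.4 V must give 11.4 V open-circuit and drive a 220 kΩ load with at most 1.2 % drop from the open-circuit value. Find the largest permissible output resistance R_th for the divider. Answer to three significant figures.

R_th ≤ 2.67 kΩ

Loading drop = R_th/(R_th + R_L) ≤ 0.0120, so R_th ≤ R_L · ε/(1−ε) = 220 kΩ × 0.0120/0.9880 = 2.67 kΩ.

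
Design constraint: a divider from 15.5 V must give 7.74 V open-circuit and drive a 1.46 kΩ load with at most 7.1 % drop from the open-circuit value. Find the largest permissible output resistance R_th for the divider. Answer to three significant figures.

R_th ≤ 112 Ω

Loading drop = R_th/(R_th + R_L) ≤ 0.0710, so R_th ≤ R_L · ε/(1−ε) = 1.46 kΩ × 0.0710/0.9290 = 112 Ω.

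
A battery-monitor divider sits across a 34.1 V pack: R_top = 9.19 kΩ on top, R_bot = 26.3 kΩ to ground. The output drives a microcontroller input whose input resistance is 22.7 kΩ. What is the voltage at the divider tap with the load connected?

The load sits in parallel with R_bot: R_bot‖R_L = (26.3 × 22.7) / (26.3 + 22.7) = 12.18 kΩ.
V_out = 34.1 × 12.18 / (9.19 + 12.18) = 34.1 × 12.18/21.37 = 19.4 V.
(Unloaded it would have been 25.3 V.)

V_out ≈ 19.4 V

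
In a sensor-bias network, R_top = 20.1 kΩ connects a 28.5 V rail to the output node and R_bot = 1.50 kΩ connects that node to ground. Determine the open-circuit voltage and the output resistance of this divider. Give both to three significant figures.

V_th is the open-circuit tap voltage: 28.5 × 1.50/(20.1 + 1.50) = 1.98 V.
With the supply zeroed, R_top and R_bot appear in parallel from the tap: R_th = R_top‖R_bot = (20.1 × 1.50)/21.60 = 1.40 kΩ.

V_th = 1.98 V, R_th = 1.40 kΩ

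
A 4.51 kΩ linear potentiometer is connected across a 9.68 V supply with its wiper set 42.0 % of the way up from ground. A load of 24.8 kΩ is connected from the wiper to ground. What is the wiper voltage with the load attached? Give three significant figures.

V ≈ 3.89 V

The wiper splits the pot into (1−α)R = 2.616 kΩ above and αR = 1.894 kΩ below.
Lower section ‖ load = 1.760 kΩ.
V_wiper = 9.68 × 1.760/(2.616 + 1.760) = 3.89 V.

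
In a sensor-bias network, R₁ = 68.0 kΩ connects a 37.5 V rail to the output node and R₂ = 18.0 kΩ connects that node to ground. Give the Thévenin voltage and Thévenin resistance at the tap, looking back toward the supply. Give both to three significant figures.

V_th is the open-circuit tap voltage: 37.5 × 18.0/(68.0 + 18.0) = 7.85 V.
With the supply zeroed, R₁ and R₂ appear in parallel from the tap: R_th = R₁‖R₂ = (68.0 × 18.0)/86.00 = 14.2 kΩ.

V_th = 7.85 V, R_th = 14.2 kΩ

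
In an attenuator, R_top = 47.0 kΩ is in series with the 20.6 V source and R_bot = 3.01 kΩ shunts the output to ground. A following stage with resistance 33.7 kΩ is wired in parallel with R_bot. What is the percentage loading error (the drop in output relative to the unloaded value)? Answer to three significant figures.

The divider's output (Thévenin) resistance is R_top‖R_bot = 2.829 kΩ.
Fractional drop under load = R_th/(R_th + R_L) = 2.829 / (2.829 + 33.7) = 0.07744.
So the output falls by 7.74 %.

7.74 %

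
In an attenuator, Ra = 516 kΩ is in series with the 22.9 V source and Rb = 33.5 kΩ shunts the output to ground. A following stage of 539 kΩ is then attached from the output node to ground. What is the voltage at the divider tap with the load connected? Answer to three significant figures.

V_out ≈ 1.32 V

The load sits in parallel with Rb: Rb‖R_L = (33.5 × 539) / (33.5 + 539) = 31.54 kΩ.
V_out = 22.9 × 31.54 / (516 + 31.54) = 22.9 × 31.54/547.5 = 1.32 V.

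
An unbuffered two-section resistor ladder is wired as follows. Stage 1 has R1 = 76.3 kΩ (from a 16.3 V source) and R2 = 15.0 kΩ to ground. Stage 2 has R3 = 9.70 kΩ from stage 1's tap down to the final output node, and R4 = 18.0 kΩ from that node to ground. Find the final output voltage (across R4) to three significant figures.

V_out ≈ 1.20 V

Stage 2 presents R3+R4 = 27.70 kΩ as a load on stage 1's tap.
Stage 1's lower leg becomes R2‖(R3+R4) = 9.731 kΩ, so V_mid = 16.3 × 9.731/86.03 = 1.844 V.
Stage 2 is itself unloaded: V_out = V_mid × R4/(R3+R4) = 1.844 × 18.0/27.70 = 1.20 V.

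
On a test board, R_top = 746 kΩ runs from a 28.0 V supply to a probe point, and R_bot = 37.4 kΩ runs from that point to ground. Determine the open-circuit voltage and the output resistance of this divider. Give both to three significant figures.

V_th = 1.34 V, R_th = 35.6 kΩ

V_th is the open-circuit tap voltage: 28.0 × 37.4/(746 + 37.4) = 1.34 V.
With the supply zeroed, R_top and R_bot appear in parallel from the tap: R_th = R_top‖R_bot = (746 × 37.4)/783.4 = 35.6 kΩ.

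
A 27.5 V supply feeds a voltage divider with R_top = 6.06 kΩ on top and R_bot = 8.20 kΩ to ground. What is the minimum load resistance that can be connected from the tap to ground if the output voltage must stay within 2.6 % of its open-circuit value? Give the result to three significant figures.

R_L(min) ≈ 131 kΩ

Output resistance R_th = R_top‖R_bot = (6.06 × 8.20)/14.26 = 3.485 kΩ.
The fractional drop is R_th/(R_th + R_L); requiring this ≤ 0.0260 gives R_L ≥ R_th(1/0.0260 − 1) = 3.485 × 37.46 = 131 kΩ.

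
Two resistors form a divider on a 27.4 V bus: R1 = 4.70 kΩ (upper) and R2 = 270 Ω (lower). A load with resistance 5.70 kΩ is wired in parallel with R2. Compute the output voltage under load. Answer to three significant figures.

V_out ≈ 1.42 V

The load sits in parallel with R2: R2‖R_L = (270 × 5700) / (270 + 5700) = 257.8 Ω.
V_out = 27.4 × 257.8 / (4700 + 257.8) = 27.4 × 257.8/4958 = 1.42 V.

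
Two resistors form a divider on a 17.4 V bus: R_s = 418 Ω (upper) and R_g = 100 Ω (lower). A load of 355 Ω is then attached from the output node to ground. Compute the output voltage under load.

The load sits in parallel with R_g: R_g‖R_L = (100 × 355) / (100 + 355) = 78.02 Ω.
V_out = 17.4 × 78.02 / (418 + 78.02) = 17.4 × 78.02/496.0 = 2.74 V.
(Unloaded it would have been 3.36 V.)

V_out ≈ 2.74 V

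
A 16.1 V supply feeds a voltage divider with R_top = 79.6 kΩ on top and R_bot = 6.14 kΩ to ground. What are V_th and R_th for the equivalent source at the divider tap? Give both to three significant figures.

V_th = 1.15 V, R_th = 5.70 kΩ

V_th is the open-circuit tap voltage: 16.1 × 6.14/(79.6 + 6.14) = 1.15 V.
With the supply zeroed, R_top and R_bot appear in parallel from the tap: R_th = R_top‖R_bot = (79.6 × 6.14)/85.74 = 5.70 kΩ.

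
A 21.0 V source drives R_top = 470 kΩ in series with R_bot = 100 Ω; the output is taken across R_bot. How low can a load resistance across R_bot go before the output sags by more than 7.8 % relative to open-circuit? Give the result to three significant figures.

Output resistance R_th = R_top‖R_bot = (470000 × 100)/470100 = 99.98 Ω.
The fractional drop is R_th/(R_th + R_L); requiring this ≤ 0.0780 gives R_L ≥ R_th(1/0.0780 − 1) = 99.98 × 11.82 = 1.18 kΩ.

R_L(min) ≈ 1.18 kΩ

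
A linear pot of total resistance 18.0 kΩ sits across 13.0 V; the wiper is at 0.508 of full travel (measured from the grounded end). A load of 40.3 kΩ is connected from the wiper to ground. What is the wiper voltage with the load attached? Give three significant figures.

V ≈ 5.94 V

The wiper splits the pot into (1−α)R = 8.856 kΩ above and αR = 9.144 kΩ below.
Lower section ‖ load = 7.453 kΩ.
V_wiper = 13.0 × 7.453/(8.856 + 7.453) = 5.94 V.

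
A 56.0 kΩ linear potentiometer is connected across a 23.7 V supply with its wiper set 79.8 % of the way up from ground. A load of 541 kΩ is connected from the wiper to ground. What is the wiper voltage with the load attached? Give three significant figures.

V ≈ 18.6 V

The wiper splits the pot into (1−α)R = 11.31 kΩ above and αR = 44.69 kΩ below.
Lower section ‖ load = 41.28 kΩ.
V_wiper = 23.7 × 41.28/(11.31 + 41.28) = 18.6 V.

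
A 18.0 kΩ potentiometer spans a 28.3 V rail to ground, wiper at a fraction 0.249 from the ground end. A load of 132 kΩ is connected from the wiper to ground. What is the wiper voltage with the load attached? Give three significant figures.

The wiper splits the pot into (1−α)R = 13.52 kΩ above and αR = 4.482 kΩ below.
Lower section ‖ load = 4.335 kΩ.
V_wiper = 28.3 × 4.335/(13.52 + 4.335) = 6.87 V.

V ≈ 6.87 V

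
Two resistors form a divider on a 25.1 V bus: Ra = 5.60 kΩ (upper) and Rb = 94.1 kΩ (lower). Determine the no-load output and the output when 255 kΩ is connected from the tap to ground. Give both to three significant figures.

Unloaded: 23.7 V; loaded: 23.2 V

Open-circuit: V = 25.1 × 94.1/(5.60 + 94.1) = 23.7 V.
With the load, Rb becomes Rb‖R_L = 68.74 kΩ, so V = 25.1 × 68.74/74.34 = 23.2 V.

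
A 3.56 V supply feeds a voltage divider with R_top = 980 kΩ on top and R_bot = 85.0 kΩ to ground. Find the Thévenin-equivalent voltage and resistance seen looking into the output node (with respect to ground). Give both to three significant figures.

V_th = 0.284 V, R_th = 78.2 kΩ

V_th is the open-circuit tap voltage: 3.56 × 85.0/(980 + 85.0) = 0.284 V.
With the supply zeroed, R_top and R_bot appear in parallel from the tap: R_th = R_top‖R_bot = (980 × 85.0)/1065 = 78.2 kΩ.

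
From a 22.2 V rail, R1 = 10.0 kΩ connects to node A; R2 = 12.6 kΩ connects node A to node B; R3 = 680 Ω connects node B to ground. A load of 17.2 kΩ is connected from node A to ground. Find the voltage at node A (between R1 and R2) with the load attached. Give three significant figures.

V ≈ 9.51 V

Below node A the series string R2+R3 = 13280 Ω sits in parallel with the 17200 Ω load: 7494 Ω.
V_A = 22.2 × 7494/(10000 + 7494) = 9.51 V.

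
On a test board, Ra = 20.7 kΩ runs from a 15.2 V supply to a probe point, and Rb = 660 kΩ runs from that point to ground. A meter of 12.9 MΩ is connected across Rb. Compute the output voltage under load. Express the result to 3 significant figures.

The load sits in parallel with Rb: Rb‖R_L = (660 × 12900) / (660 + 12900) = 627.9 kΩ.
V_out = 15.2 × 627.9 / (20.7 + 627.9) = 15.2 × 627.9/648.6 = 14.7 V.

V_out ≈ 14.7 V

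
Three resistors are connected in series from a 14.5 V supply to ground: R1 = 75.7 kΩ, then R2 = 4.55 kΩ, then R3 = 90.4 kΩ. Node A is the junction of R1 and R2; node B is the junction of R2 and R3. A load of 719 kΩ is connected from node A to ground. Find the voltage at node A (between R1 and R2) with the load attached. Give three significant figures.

V ≈ 7.62 V

Below node A the series string R2+R3 = 94.95 kΩ sits in parallel with the 719 kΩ load: 83.87 kΩ.
V_A = 14.5 × 83.87/(75.7 + 83.87) = 7.62 V.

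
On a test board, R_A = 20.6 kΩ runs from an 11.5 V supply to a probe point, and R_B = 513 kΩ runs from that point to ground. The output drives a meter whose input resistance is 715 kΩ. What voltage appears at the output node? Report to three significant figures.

V_out ≈ 10.8 V

The load sits in parallel with R_B: R_B‖R_L = (513 × 715) / (513 + 715) = 298.7 kΩ.
V_out = 11.5 × 298.7 / (20.6 + 298.7) = 11.5 × 298.7/319.3 = 10.8 V.
(Unloaded it would have been 11.1 V.)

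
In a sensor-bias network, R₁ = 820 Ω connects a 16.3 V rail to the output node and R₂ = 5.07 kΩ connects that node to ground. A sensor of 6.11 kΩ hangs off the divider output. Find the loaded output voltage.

V_out ≈ 12.6 V

The load sits in parallel with R₂: R₂‖R_L = (5070 × 6110) / (5070 + 6110) = 2771 Ω.
V_out = 16.3 × 2771 / (820 + 2771) = 16.3 × 2771/3591 = 12.6 V.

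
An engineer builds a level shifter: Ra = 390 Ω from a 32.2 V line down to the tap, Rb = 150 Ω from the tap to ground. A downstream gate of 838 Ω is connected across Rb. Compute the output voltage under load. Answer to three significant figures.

The load sits in parallel with Rb: Rb‖R_L = (150 × 838) / (150 + 838) = 127.2 Ω.
V_out = 32.2 × 127.2 / (390 + 127.2) = 32.2 × 127.2/517.2 = 7.92 V.

V_out ≈ 7.92 V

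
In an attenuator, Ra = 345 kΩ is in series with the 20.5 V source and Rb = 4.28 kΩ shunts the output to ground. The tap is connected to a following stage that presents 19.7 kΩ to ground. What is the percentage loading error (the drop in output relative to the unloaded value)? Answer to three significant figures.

The divider's output (Thévenin) resistance is Ra‖Rb = 4.228 kΩ.
Fractional drop under load = R_th/(R_th + R_L) = 4.228 / (4.228 + 19.7) = 0.1767.
So the output falls by 17.7 %.

17.7 %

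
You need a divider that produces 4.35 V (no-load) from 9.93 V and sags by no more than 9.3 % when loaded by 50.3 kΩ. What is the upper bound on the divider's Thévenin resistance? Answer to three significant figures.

Loading drop = R_th/(R_th + R_L) ≤ 0.0930, so R_th ≤ R_L · ε/(1−ε) = 50.3 kΩ × 0.0930/0.9070 = 5.16 kΩ.

R_th ≤ 5.16 kΩ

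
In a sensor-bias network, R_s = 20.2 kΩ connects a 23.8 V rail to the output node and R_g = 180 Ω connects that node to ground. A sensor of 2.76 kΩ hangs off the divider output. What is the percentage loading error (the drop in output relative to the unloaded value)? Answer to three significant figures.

6.07 %

The divider's output (Thévenin) resistance is R_s‖R_g = 178.4 Ω.
Fractional drop under load = R_th/(R_th + R_L) = 178.4 / (178.4 + 2760) = 0.06072.
So the output falls by 6.07 %.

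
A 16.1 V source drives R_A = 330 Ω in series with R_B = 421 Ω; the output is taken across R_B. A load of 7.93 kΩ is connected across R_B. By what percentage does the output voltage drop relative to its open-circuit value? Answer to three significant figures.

2.28 %

The divider's output (Thévenin) resistance is R_A‖R_B = 185.0 Ω.
Fractional drop under load = R_th/(R_th + R_L) = 185.0 / (185.0 + 7930) = 0.02280.
So the output falls by 2.28 %.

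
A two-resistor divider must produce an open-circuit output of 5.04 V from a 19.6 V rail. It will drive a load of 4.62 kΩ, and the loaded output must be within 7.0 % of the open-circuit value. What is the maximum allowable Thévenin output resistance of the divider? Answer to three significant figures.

Loading drop = R_th/(R_th + R_L) ≤ 0.0700, so R_th ≤ R_L · ε/(1−ε) = 4.62 kΩ × 0.0700/0.9300 = 348 Ω.
(Any R1, R2 with R2/(R1+R2) = 0.257 and R1‖R2 ≤ 348 Ω will meet the spec.)

R_th ≤ 348 Ω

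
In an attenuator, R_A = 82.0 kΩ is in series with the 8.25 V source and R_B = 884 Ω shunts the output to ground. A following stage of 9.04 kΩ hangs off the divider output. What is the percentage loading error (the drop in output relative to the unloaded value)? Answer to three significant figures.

Unloaded V = 8.25 × 884/82880 = 0.087990 V.
Loaded: R_B‖R_L = 805.3 Ω, giving V = 8.25 × 805.3/82810 = 0.080229 V.
Drop = (0.087990 − 0.080229) / 0.087990 = 8.82 %.

8.82 %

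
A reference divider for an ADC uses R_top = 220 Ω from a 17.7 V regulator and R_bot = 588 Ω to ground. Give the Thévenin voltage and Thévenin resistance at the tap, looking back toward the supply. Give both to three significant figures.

V_th = 12.9 V, R_th = 160 Ω

V_th is the open-circuit tap voltage: 17.7 × 588/(220 + 588) = 12.9 V.
With the supply zeroed, R_top and R_bot appear in parallel from the tap: R_th = R_top‖R_bot = (220 × 588)/808.0 = 160 Ω.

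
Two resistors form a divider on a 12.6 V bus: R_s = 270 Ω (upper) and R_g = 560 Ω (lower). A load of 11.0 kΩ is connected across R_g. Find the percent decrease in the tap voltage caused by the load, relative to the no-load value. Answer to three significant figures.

1.63 %

The divider's output (Thévenin) resistance is R_s‖R_g = 182.2 Ω.
Fractional drop under load = R_th/(R_th + R_L) = 182.2 / (182.2 + 11000) = 0.01629.
So the output falls by 1.63 %.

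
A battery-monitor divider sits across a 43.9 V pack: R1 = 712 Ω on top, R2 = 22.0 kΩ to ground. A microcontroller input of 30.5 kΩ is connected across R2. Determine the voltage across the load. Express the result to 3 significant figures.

The load sits in parallel with R2: R2‖R_L = (22000 × 30500) / (22000 + 30500) = 12780 Ω.
V_out = 43.9 × 12780 / (712 + 12780) = 43.9 × 12780/13490 = 41.6 V.

V_out ≈ 41.6 V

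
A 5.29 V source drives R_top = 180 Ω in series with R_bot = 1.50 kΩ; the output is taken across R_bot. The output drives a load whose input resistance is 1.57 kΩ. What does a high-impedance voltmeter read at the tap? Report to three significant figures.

V_out ≈ 4.28 V

The load sits in parallel with R_bot: R_bot‖R_L = (1500 × 1570) / (1500 + 1570) = 767.1 Ω.
V_out = 5.29 × 767.1 / (180 + 767.1) = 5.29 × 767.1/947.1 = 4.28 V.
(Unloaded it would have been 4.72 V.)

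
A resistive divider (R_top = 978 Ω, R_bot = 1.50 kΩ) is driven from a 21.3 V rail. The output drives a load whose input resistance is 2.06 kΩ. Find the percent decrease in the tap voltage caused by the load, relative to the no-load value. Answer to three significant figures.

The divider's output (Thévenin) resistance is R_top‖R_bot = 592.0 Ω.
Fractional drop under load = R_th/(R_th + R_L) = 592.0 / (592.0 + 2060) = 0.2232.
So the output falls by 22.3 %.

22.3 %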